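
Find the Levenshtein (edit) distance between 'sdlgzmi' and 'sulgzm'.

Let D[i][j] be the edit distance between the first i characters of 'sdlgzmi' and the first j characters of 'sulgzm', with D[i][0] = i, D[0][j] = j, and D[i][j] = D[i-1][j-1] if the characters match, else 1 + min(D[i-1][j], D[i][j-1], D[i-1][j-1]). Filling the table (rows: prefixes of 'sdlgzmi', columns: prefixes of 'sulgzm'):
     ε  s  u  l  g  z  m
  ε  0  1  2  3  4  5  6
  s  1  0  1  2  3  4  5
  d  2  1  1  2  3  4  5
  l  3  2  2  1  2  3  4
  g  4  3  3  2  1  2  3
  z  5  4  4  3  2  1  2
  m  6  5  5  4  3  2  1
  i  7  6  6  5  4  3  2
The bottom-right entry gives D[7][6] = 2, so no sequence of fewer than 2 edits works. Backtracking through the table gives one optimal edit sequence (2 edits):
  sdlgzmi → sulgzmi (sub d→u @2)
  sulgzmi → sulgzm (del i @7)
Edit distance = 2.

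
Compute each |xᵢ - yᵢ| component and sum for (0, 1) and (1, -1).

Σ|x_i - y_i| = |0 - 1| + |1 - (-1)| = 1 + 2 = 3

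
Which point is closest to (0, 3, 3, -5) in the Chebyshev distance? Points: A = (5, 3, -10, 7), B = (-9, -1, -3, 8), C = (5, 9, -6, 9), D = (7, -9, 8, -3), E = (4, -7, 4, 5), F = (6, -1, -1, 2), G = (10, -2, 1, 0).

Distances: d(A) = 13, d(B) = 13, d(C) = 14, d(D) = 12, d(E) = 10, d(F) = 7, d(G) = 10. Nearest: F = (6, -1, -1, 2) with distance 7.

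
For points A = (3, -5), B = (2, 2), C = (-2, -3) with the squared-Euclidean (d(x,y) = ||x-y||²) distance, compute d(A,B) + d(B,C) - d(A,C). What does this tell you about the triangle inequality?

d(A,B) = 1² + 7² = 50, d(B,C) = 4² + 5² = 41, d(A,C) = 5² + 2² = 29.
d(A,B) + d(B,C) - d(A,C) = 50 + 41 - 29 = 91 - 29 = 62. This is ≥ 0, so the triangle inequality holds for these points.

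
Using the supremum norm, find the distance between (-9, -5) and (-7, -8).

max(|x_i - y_i|) = max(|-9 - (-7)|, |-5 - (-8)|) = max(2, 3) = 3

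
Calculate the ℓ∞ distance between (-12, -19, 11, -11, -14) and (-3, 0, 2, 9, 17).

max(|x_i - y_i|) = max(|-12 - (-3)|, |-19 - 0|, |11 - 2|, |-11 - 9|, |-14 - 17|) = max(9, 19, 9, 20, 31) = 31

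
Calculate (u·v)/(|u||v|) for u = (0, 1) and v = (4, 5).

With u = (0, 1), v = (4, 5):
u·v = 0·4 + 1·5 = 0 + 5 = 5.
|u| = √(0² + 1²) = √1, |v| = √(4² + 5²) = √41, so |u||v| = √(1·41) = √41.
cos θ = (u·v)/(|u||v|) = 5/√41 ≈ 0.7809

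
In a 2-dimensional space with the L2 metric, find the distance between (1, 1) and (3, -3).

(Σ|x_i - y_i|^2)^(1/2) = (|1 - 3|^2 + |1 - (-3)|^2)^(1/2)
= (2^2 + 4^2)^(1/2) = (4 + 16)^(1/2) = (20)^(1/2) ≈ 4.4721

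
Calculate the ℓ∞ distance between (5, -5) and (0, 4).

max(|x_i - y_i|) = max(|5 - 0|, |-5 - 4|) = max(5, 9) = 9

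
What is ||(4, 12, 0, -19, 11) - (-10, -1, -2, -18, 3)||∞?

max(|x_i - y_i|) = max(|4 - (-10)|, |12 - (-1)|, |0 - (-2)|, |-19 - (-18)|, |11 - 3|) = max(14, 13, 2, 1, 8) = 14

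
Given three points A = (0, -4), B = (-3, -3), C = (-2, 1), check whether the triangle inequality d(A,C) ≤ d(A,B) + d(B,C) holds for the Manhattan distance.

d(A,B) = 3 + 1 = 4, d(B,C) = 1 + 4 = 5, d(A,C) = 2 + 5 = 7.
d(A,C) = 7 ≤ 4 + 5 = 9. Triangle inequality is satisfied.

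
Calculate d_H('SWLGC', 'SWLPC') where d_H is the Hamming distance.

Differing positions: 4. Hamming distance = 1.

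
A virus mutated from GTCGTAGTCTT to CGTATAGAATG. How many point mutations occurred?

Differing positions: 1, 2, 3, 4, 8, 9, 11. Hamming distance = 7.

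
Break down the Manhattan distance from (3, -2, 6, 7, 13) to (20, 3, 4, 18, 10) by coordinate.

Σ|x_i - y_i| = |3 - 20| + |-2 - 3| + |6 - 4| + |7 - 18| + |13 - 10| = 17 + 5 + 2 + 11 + 3 = 38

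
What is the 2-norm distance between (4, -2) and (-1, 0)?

(Σ|x_i - y_i|^2)^(1/2) = (|4 - (-1)|^2 + |-2 - 0|^2)^(1/2)
= (5^2 + 2^2)^(1/2) = (25 + 4)^(1/2) = (29)^(1/2) ≈ 5.3852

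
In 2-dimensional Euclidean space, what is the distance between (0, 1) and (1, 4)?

√(Σ(x_i - y_i)²) = √((0 - 1)² + (1 - 4)²)
= √((-1)² + (-3)²) = √(1 + 9) = √10 ≈ 3.1623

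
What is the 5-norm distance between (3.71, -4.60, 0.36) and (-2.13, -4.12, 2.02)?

(Σ|x_i - y_i|^5)^(1/5) = (|3.71 - (-2.13)|^5 + |-4.6 - (-4.12)|^5 + |0.36 - 2.02|^5)^(1/5)
= (5.84^5 + 0.48^5 + 1.66^5)^(1/5) ≈ (6793.041 + 0.0255 + 12.6049)^(1/5) = (6805.6714)^(1/5) ≈ 5.8422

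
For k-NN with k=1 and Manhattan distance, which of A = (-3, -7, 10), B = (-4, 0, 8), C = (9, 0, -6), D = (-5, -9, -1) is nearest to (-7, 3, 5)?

Distances: d(A) = 19, d(B) = 9, d(C) = 30, d(D) = 20. Nearest: B = (-4, 0, 8) with distance 9.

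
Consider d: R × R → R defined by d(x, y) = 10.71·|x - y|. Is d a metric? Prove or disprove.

Yes. Since |x - y| is a metric on R and 10.71 > 0, the positive scalar multiple 10.71·|x - y| is also a metric: scaling by a positive constant preserves non-negativity, identity (d=0 ⟺ |x-y|=0 ⟺ x=y), symmetry, and the triangle inequality.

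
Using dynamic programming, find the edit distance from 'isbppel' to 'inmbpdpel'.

Let D[i][j] be the edit distance between the first i characters of 'isbppel' and the first j characters of 'inmbpdpel', with D[i][0] = i, D[0][j] = j, and D[i][j] = D[i-1][j-1] if the characters match, else 1 + min(D[i-1][j], D[i][j-1], D[i-1][j-1]). Filling the table (rows: prefixes of 'isbppel', columns: prefixes of 'inmbpdpel'):
     ε  i  n  m  b  p  d  p  e  l
  ε  0  1  2  3  4  5  6  7  8  9
  i  1  0  1  2  3  4  5  6  7  8
  s  2  1  1  2  3  4  5  6  7  8
  b  3  2  2  2  2  3  4  5  6  7
  p  4  3  3  3  3  2  3  4  5  6
  p  5  4  4  4  4  3  3  3  4  5
  e  6  5  5  5  5  4  4  4  3  4
  l  7  6  6  6  6  5  5  5  4  3
The bottom-right entry gives D[7][9] = 3, so no sequence of fewer than 3 edits works. Backtracking through the table gives one optimal edit sequence (3 edits):
  isbppel → insbppel (ins n @2)
  insbppel → inmbppel (sub s→m @3)
  inmbppel → inmbpdpel (ins d @6)
Edit distance = 3.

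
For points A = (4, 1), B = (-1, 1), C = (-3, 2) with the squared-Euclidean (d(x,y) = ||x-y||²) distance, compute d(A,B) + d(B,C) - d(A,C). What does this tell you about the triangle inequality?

d(A,B) = 5² + 0² = 25, d(B,C) = 2² + 1² = 5, d(A,C) = 7² + 1² = 50.
d(A,B) + d(B,C) - d(A,C) = 25 + 5 - 50 = 30 - 50 = -20. This is < 0, so the triangle inequality FAILS for these points (squared-Euclidean is not a metric).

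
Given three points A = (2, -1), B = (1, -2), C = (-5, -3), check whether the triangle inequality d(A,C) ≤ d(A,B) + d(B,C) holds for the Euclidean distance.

d(A,B) = √(1² + 1²) = √2 ≈ 1.4142, d(B,C) = √(6² + 1²) = √37 ≈ 6.0828, d(A,C) = √(7² + 2²) = √53 ≈ 7.2801.
d(A,C) ≈ 7.2801 ≤ 1.4142 + 6.0828 = 7.497. Triangle inequality is satisfied.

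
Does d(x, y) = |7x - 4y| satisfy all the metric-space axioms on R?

No. d fails symmetry: d(3, 7) = |7·3 - 4·7| = |-7| = 7, but d(7, 3) = |7·7 - 4·3| = |37| = 37. Since 7 ≠ 37, d(x,y) ≠ d(y,x) in general.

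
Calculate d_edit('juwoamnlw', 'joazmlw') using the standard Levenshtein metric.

Let D[i][j] be the edit distance between the first i characters of 'juwoamnlw' and the first j characters of 'joazmlw', with D[i][0] = i, D[0][j] = j, and D[i][j] = D[i-1][j-1] if the characters match, else 1 + min(D[i-1][j], D[i][j-1], D[i-1][j-1]). Filling the table (rows: prefixes of 'juwoamnlw', columns: prefixes of 'joazmlw'):
     ε  j  o  a  z  m  l  w
  ε  0  1  2  3  4  5  6  7
  j  1  0  1  2  3  4  5  6
  u  2  1  1  2  3  4  5  6
  w  3  2  2  2  3  4  5  5
  o  4  3  2  3  3  4  5  6
  a  5  4  3  2  3  4  5  6
  m  6  5  4  3  3  3  4  5
  n  7  6  5  4  4  4  4  5
  l  8  7  6  5  5  5  4  5
  w  9  8  7  6  6  6  5  4
The bottom-right entry gives D[9][7] = 4, so no sequence of fewer than 4 edits works. Backtracking through the table gives one optimal edit sequence (4 edits):
  juwoamnlw → jwoamnlw (del u @2)
  jwoamnlw → joamnlw (del w @2)
  joamnlw → joaznlw (sub m→z @4)
  joaznlw → joazmlw (sub n→m @5)
Edit distance = 4.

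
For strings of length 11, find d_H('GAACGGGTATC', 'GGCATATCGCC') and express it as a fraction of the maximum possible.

Differing positions: 2, 3, 4, 5, 6, 7, 8, 9, 10. Hamming distance = 9. The maximum possible Hamming distance for length-11 strings is 11, so d_H/11 = 9/11 ≈ 0.8182.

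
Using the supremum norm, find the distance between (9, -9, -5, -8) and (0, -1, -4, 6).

max(|x_i - y_i|) = max(|9 - 0|, |-9 - (-1)|, |-5 - (-4)|, |-8 - 6|) = max(9, 8, 1, 14) = 14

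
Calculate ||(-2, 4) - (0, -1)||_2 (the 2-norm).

(Σ|x_i - y_i|^2)^(1/2) = (|-2 - 0|^2 + |4 - (-1)|^2)^(1/2)
= (2^2 + 5^2)^(1/2) = (4 + 25)^(1/2) = (29)^(1/2) ≈ 5.3852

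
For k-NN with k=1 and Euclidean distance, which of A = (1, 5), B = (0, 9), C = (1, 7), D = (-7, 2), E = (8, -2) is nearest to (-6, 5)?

Distances: d(A) = 7, d(B) ≈ 7.2111, d(C) ≈ 7.2801, d(D) ≈ 3.1623, d(E) ≈ 15.6525. Nearest: D = (-7, 2) with distance 3.1623.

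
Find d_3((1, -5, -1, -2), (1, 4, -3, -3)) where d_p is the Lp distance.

(Σ|x_i - y_i|^3)^(1/3) = (|1 - 1|^3 + |-5 - 4|^3 + |-1 - (-3)|^3 + |-2 - (-3)|^3)^(1/3)
= (0^3 + 9^3 + 2^3 + 1^3)^(1/3) = (0 + 729 + 8 + 1)^(1/3) = (738)^(1/3) ≈ 9.0369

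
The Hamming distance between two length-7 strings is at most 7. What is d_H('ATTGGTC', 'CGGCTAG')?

Differing positions: 1, 2, 3, 4, 5, 6, 7. Hamming distance = 7. The maximum possible Hamming distance for length-7 strings is 7, so d_H/7 = 7/7 = 1.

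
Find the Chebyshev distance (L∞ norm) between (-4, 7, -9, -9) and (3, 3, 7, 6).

max(|x_i - y_i|) = max(|-4 - 3|, |7 - 3|, |-9 - 7|, |-9 - 6|) = max(7, 4, 16, 15) = 16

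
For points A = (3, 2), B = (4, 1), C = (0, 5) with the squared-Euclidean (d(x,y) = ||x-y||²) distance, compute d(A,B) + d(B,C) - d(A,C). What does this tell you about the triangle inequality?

d(A,B) = 1² + 1² = 2, d(B,C) = 4² + 4² = 32, d(A,C) = 3² + 3² = 18.
d(A,B) + d(B,C) - d(A,C) = 2 + 32 - 18 = 34 - 18 = 16. This is ≥ 0, so the triangle inequality holds for these points.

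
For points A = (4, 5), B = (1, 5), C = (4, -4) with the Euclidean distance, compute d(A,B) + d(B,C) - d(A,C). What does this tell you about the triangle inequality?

d(A,B) = √(3² + 0²) = √9 = 3, d(B,C) = √(3² + 9²) = √90 ≈ 9.4868, d(A,C) = √(0² + 9²) = √81 = 9.
d(A,B) + d(B,C) - d(A,C) = 3 + 9.4868 - 9 = 12.4868 - 9 = 3.4868 (to 4 decimal places). This is ≥ 0, so the triangle inequality holds for these points.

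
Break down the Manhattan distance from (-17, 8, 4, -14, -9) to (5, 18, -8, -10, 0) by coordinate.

Σ|x_i - y_i| = |-17 - 5| + |8 - 18| + |4 - (-8)| + |-14 - (-10)| + |-9 - 0| = 22 + 10 + 12 + 4 + 9 = 57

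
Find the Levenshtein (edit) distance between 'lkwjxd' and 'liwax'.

Let D[i][j] be the edit distance between the first i characters of 'lkwjxd' and the first j characters of 'liwax', with D[i][0] = i, D[0][j] = j, and D[i][j] = D[i-1][j-1] if the characters match, else 1 + min(D[i-1][j], D[i][j-1], D[i-1][j-1]). Filling the table (rows: prefixes of 'lkwjxd', columns: prefixes of 'liwax'):
     ε  l  i  w  a  x
  ε  0  1  2  3  4  5
  l  1  0  1  2  3  4
  k  2  1  1  2  3  4
  w  3  2  2  1  2  3
  j  4  3  3  2  2  3
  x  5  4  4  3  3  2
  d  6  5  5  4  4  3
The bottom-right entry gives D[6][5] = 3, so no sequence of fewer than 3 edits works. Backtracking through the table gives one optimal edit sequence (3 edits):
  lkwjxd → liwjxd (sub k→i @2)
  liwjxd → liwaxd (sub j→a @4)
  liwaxd → liwax (del d @6)
Edit distance = 3.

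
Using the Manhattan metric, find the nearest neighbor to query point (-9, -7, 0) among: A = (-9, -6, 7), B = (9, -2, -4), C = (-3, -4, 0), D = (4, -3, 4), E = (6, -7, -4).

Distances: d(A) = 8, d(B) = 27, d(C) = 9, d(D) = 21, d(E) = 19. Nearest: A = (-9, -6, 7) with distance 8.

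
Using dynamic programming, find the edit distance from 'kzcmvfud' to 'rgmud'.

Let D[i][j] be the edit distance between the first i characters of 'kzcmvfud' and the first j characters of 'rgmud', with D[i][0] = i, D[0][j] = j, and D[i][j] = D[i-1][j-1] if the characters match, else 1 + min(D[i-1][j], D[i][j-1], D[i-1][j-1]). Filling the table (rows: prefixes of 'kzcmvfud', columns: prefixes of 'rgmud'):
     ε  r  g  m  u  d
  ε  0  1  2  3  4  5
  k  1  1  2  3  4  5
  z  2  2  2  3  4  5
  c  3  3  3  3  4  5
  m  4  4  4  3  4  5
  v  5  5  5  4  4  5
  f  6  6  6  5  5  5
  u  7  7  7  6  5  6
  d  8  8  8  7  6  5
The bottom-right entry gives D[8][5] = 5, so no sequence of fewer than 5 edits works. Backtracking through the table gives one optimal edit sequence (5 edits):
  kzcmvfud → zcmvfud (del k @1)
  zcmvfud → rcmvfud (sub z→r @1)
  rcmvfud → rgmvfud (sub c→g @2)
  rgmvfud → rgmfud (del v @4)
  rgmfud → rgmud (del f @4)
Edit distance = 5.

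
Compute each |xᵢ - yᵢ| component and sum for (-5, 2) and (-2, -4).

Σ|x_i - y_i| = |-5 - (-2)| + |2 - (-4)| = 3 + 6 = 9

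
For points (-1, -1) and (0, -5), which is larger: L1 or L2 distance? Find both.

L1 = |-1 - 0| + |-1 - (-5)| = 1 + 4 = 5
L2 = √(1² + 4²) = √17 ≈ 4.1231
L1 ≥ L2 always (equality iff movement is along one axis); L1 > L2 here.
Ratio L1/L2 = 5/√17 ≈ 1.2127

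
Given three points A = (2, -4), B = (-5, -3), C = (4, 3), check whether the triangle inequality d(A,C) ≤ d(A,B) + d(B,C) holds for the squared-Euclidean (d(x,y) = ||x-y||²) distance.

d(A,B) = 7² + 1² = 50, d(B,C) = 9² + 6² = 117, d(A,C) = 2² + 7² = 53.
d(A,C) = 53 ≤ 50 + 117 = 167. Triangle inequality is satisfied.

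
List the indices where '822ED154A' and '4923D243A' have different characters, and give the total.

Differing positions: 1, 2, 4, 6, 7, 8. Hamming distance = 6.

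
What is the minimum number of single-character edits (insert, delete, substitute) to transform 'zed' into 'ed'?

Let D[i][j] be the edit distance between the first i characters of 'zed' and the first j characters of 'ed', with D[i][0] = i, D[0][j] = j, and D[i][j] = D[i-1][j-1] if the characters match, else 1 + min(D[i-1][j], D[i][j-1], D[i-1][j-1]). Filling the table (rows: prefixes of 'zed', columns: prefixes of 'ed'):
     ε  e  d
  ε  0  1  2
  z  1  1  2
  e  2  1  2
  d  3  2  1
The bottom-right entry gives D[3][2] = 1, so no sequence of fewer than 1 edit works. Backtracking through the table gives one optimal edit sequence (1 edit):
  zed → ed (del z @1)
Edit distance = 1.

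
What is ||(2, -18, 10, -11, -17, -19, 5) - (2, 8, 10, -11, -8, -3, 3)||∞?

max(|x_i - y_i|) = max(|2 - 2|, |-18 - 8|, |10 - 10|, |-11 - (-11)|, |-17 - (-8)|, |-19 - (-3)|, |5 - 3|) = max(0, 26, 0, 0, 9, 16, 2) = 26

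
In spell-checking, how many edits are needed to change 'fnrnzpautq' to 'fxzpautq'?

Let D[i][j] be the edit distance between the first i characters of 'fnrnzpautq' and the first j characters of 'fxzpautq', with D[i][0] = i, D[0][j] = j, and D[i][j] = D[i-1][j-1] if the characters match, else 1 + min(D[i-1][j], D[i][j-1], D[i-1][j-1]). Filling the table (rows: prefixes of 'fnrnzpautq', columns: prefixes of 'fxzpautq'):
     ε  f  x  z  p  a  u  t  q
  ε  0  1  2  3  4  5  6  7  8
  f  1  0  1  2  3  4  5  6  7
  n  2  1  1  2  3  4  5  6  7
  r  3  2  2  2  3  4  5  6  7
  n  4  3  3  3  3  4  5  6  7
  z  5  4  4  3  4  4  5  6  7
  p  6  5  5  4  3  4  5  6  7
  a  7  6  6  5  4  3  4  5  6
  u  8  7  7  6  5  4  3  4  5
  t  9  8  8  7  6  5  4  3  4
  q 10  9  9  8  7  6  5  4  3
The bottom-right entry gives D[10][8] = 3, so no sequence of fewer than 3 edits works. Backtracking through the table gives one optimal edit sequence (3 edits):
  fnrnzpautq → frnzpautq (del n @2)
  frnzpautq → fnzpautq (del r @2)
  fnzpautq → fxzpautq (sub n→x @2)
Edit distance = 3.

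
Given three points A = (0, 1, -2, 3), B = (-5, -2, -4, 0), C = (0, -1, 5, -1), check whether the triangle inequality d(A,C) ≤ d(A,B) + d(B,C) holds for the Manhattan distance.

d(A,B) = 5 + 3 + 2 + 3 = 13, d(B,C) = 5 + 1 + 9 + 1 = 16, d(A,C) = 0 + 2 + 7 + 4 = 13.
d(A,C) = 13 ≤ 13 + 16 = 29. Triangle inequality is satisfied.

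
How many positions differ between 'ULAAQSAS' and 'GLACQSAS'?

Differing positions: 1, 4. Hamming distance = 2.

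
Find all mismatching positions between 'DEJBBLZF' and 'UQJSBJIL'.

Differing positions: 1, 2, 4, 6, 7, 8. Hamming distance = 6.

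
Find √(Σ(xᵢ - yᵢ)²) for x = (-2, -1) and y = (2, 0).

√(Σ(x_i - y_i)²) = √((-2 - 2)² + (-1 - 0)²)
= √((-4)² + (-1)²) = √(16 + 1) = √17 ≈ 4.1231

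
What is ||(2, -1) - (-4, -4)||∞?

max(|x_i - y_i|) = max(|2 - (-4)|, |-1 - (-4)|) = max(6, 3) = 6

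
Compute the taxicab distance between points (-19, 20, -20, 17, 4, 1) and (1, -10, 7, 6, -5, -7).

Σ|x_i - y_i| = |-19 - 1| + |20 - (-10)| + |-20 - 7| + |17 - 6| + |4 - (-5)| + |1 - (-7)| = 20 + 30 + 27 + 11 + 9 + 8 = 105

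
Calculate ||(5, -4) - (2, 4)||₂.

√(Σ(x_i - y_i)²) = √((5 - 2)² + (-4 - 4)²)
= √(3² + (-8)²) = √(9 + 64) = √73 ≈ 8.544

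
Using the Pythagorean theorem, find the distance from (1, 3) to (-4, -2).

√(Σ(x_i - y_i)²) = √((1 - (-4))² + (3 - (-2))²)
= √(5² + 5²) = √(25 + 25) = √50 ≈ 7.0711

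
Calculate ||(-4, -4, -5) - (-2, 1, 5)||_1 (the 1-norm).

Σ|x_i - y_i| = |-4 - (-2)| + |-4 - 1| + |-5 - 5| = 2 + 5 + 10 = 17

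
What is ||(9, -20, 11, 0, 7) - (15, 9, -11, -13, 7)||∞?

max(|x_i - y_i|) = max(|9 - 15|, |-20 - 9|, |11 - (-11)|, |0 - (-13)|, |7 - 7|) = max(6, 29, 22, 13, 0) = 29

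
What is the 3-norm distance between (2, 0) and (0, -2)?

(Σ|x_i - y_i|^3)^(1/3) = (|2 - 0|^3 + |0 - (-2)|^3)^(1/3)
= (2^3 + 2^3)^(1/3) = (8 + 8)^(1/3) = (16)^(1/3) ≈ 2.5198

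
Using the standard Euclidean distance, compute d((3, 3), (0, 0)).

(Σ|x_i - y_i|^2)^(1/2) = (|3 - 0|^2 + |3 - 0|^2)^(1/2)
= (3^2 + 3^2)^(1/2) = (9 + 9)^(1/2) = (18)^(1/2) ≈ 4.2426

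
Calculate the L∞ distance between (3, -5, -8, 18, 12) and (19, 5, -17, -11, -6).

max(|x_i - y_i|) = max(|3 - 19|, |-5 - 5|, |-8 - (-17)|, |18 - (-11)|, |12 - (-6)|) = max(16, 10, 9, 29, 18) = 29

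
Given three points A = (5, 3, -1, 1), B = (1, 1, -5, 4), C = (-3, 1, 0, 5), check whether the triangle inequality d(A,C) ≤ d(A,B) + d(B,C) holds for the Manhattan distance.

d(A,B) = 4 + 2 + 4 + 3 = 13, d(B,C) = 4 + 0 + 5 + 1 = 10, d(A,C) = 8 + 2 + 1 + 4 = 15.
d(A,C) = 15 ≤ 13 + 10 = 23. Triangle inequality is satisfied.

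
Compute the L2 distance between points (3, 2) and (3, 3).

(Σ|x_i - y_i|^2)^(1/2) = (|3 - 3|^2 + |2 - 3|^2)^(1/2)
= (0^2 + 1^2)^(1/2) = (0 + 1)^(1/2) = (1)^(1/2) = 1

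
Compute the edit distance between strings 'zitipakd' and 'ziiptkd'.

Let D[i][j] be the edit distance between the first i characters of 'zitipakd' and the first j characters of 'ziiptkd', with D[i][0] = i, D[0][j] = j, and D[i][j] = D[i-1][j-1] if the characters match, else 1 + min(D[i-1][j], D[i][j-1], D[i-1][j-1]). Filling the table (rows: prefixes of 'zitipakd', columns: prefixes of 'ziiptkd'):
     ε  z  i  i  p  t  k  d
  ε  0  1  2  3  4  5  6  7
  z  1  0  1  2  3  4  5  6
  i  2  1  0  1  2  3  4  5
  t  3  2  1  1  2  2  3  4
  i  4  3  2  1  2  3  3  4
  p  5  4  3  2  1  2  3  4
  a  6  5  4  3  2  2  3  4
  k  7  6  5  4  3  3  2  3
  d  8  7  6  5  4  4  3  2
The bottom-right entry gives D[8][7] = 2, so no sequence of fewer than 2 edits works. Backtracking through the table gives one optimal edit sequence (2 edits):
  zitipakd → ziipakd (del t @3)
  ziipakd → ziiptkd (sub a→t @5)
Edit distance = 2.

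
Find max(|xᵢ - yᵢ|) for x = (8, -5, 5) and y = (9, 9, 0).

max(|x_i - y_i|) = max(|8 - 9|, |-5 - 9|, |5 - 0|) = max(1, 14, 5) = 14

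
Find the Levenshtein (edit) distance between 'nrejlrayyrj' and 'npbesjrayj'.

Let D[i][j] be the edit distance between the first i characters of 'nrejlrayyrj' and the first j characters of 'npbesjrayj', with D[i][0] = i, D[0][j] = j, and D[i][j] = D[i-1][j-1] if the characters match, else 1 + min(D[i-1][j], D[i][j-1], D[i-1][j-1]). Filling the table (rows: prefixes of 'nrejlrayyrj', columns: prefixes of 'npbesjrayj'):
     ε  n  p  b  e  s  j  r  a  y  j
  ε  0  1  2  3  4  5  6  7  8  9 10
  n  1  0  1  2  3  4  5  6  7  8  9
  r  2  1  1  2  3  4  5  5  6  7  8
  e  3  2  2  2  2  3  4  5  6  7  8
  j  4  3  3  3  3  3  3  4  5  6  7
  l  5  4  4  4  4  4  4  4  5  6  7
  r  6  5  5  5  5  5  5  4  5  6  7
  a  7  6  6  6  6  6  6  5  4  5  6
  y  8  7  7  7  7  7  7  6  5  4  5
  y  9  8  8  8  8  8  8  7  6  5  5
  r 10  9  9  9  9  9  9  8  7  6  6
  j 11 10 10 10 10 10  9  9  8  7  6
The bottom-right entry gives D[11][10] = 6, so no sequence of fewer than 6 edits works. Backtracking through the table gives one optimal edit sequence (6 edits):
  nrejlrayyrj → nprejlrayyrj (ins p @2)
  nprejlrayyrj → npbejlrayyrj (sub r→b @3)
  npbejlrayyrj → npbeslrayyrj (sub j→s @5)
  npbeslrayyrj → npbesjrayyrj (sub l→j @6)
  npbesjrayyrj → npbesjrayrj (del y @9)
  npbesjrayrj → npbesjrayj (del r @10)
Edit distance = 6.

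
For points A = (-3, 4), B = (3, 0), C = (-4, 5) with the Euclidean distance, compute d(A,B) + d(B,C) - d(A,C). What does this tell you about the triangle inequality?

d(A,B) = √(6² + 4²) = √52 ≈ 7.2111, d(B,C) = √(7² + 5²) = √74 ≈ 8.6023, d(A,C) = √(1² + 1²) = √2 ≈ 1.4142.
d(A,B) + d(B,C) - d(A,C) = 7.2111 + 8.6023 - 1.4142 = 15.8134 - 1.4142 = 14.3992 (to 4 decimal places). This is ≥ 0, so the triangle inequality holds for these points.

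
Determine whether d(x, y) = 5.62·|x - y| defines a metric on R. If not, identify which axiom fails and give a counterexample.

Yes. Since |x - y| is a metric on R and 5.62 > 0, the positive scalar multiple 5.62·|x - y| is also a metric: scaling by a positive constant preserves non-negativity, identity (d=0 ⟺ |x-y|=0 ⟺ x=y), symmetry, and the triangle inequality.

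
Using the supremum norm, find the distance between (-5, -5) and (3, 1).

max(|x_i - y_i|) = max(|-5 - 3|, |-5 - 1|) = max(8, 6) = 8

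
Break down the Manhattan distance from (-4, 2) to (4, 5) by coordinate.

Σ|x_i - y_i| = |-4 - 4| + |2 - 5| = 8 + 3 = 11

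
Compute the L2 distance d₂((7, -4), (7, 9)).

√(Σ(x_i - y_i)²) = √((7 - 7)² + (-4 - 9)²)
= √(0² + (-13)²) = √(0 + 169) = √169 = 13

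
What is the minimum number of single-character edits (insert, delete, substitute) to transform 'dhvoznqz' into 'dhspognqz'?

Let D[i][j] be the edit distance between the first i characters of 'dhvoznqz' and the first j characters of 'dhspognqz', with D[i][0] = i, D[0][j] = j, and D[i][j] = D[i-1][j-1] if the characters match, else 1 + min(D[i-1][j], D[i][j-1], D[i-1][j-1]). Filling the table (rows: prefixes of 'dhvoznqz', columns: prefixes of 'dhspognqz'):
     ε  d  h  s  p  o  g  n  q  z
  ε  0  1  2  3  4  5  6  7  8  9
  d  1  0  1  2  3  4  5  6  7  8
  h  2  1  0  1  2  3  4  5  6  7
  v  3  2  1  1  2  3  4  5  6  7
  o  4  3  2  2  2  2  3  4  5  6
  z  5  4  3  3  3  3  3  4  5  5
  n  6  5  4  4  4  4  4  3  4  5
  q  7  6  5  5  5  5  5  4  3  4
  z  8  7  6  6  6  6  6  5  4  3
The bottom-right entry gives D[8][9] = 3, so no sequence of fewer than 3 edits works. Backtracking through the table gives one optimal edit sequence (3 edits):
  dhvoznqz → dhsvoznqz (ins s @3)
  dhsvoznqz → dhspoznqz (sub v→p @4)
  dhspoznqz → dhspognqz (sub z→g @6)
Edit distance = 3.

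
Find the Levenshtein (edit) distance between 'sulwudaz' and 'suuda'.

Let D[i][j] be the edit distance between the first i characters of 'sulwudaz' and the first j characters of 'suuda', with D[i][0] = i, D[0][j] = j, and D[i][j] = D[i-1][j-1] if the characters match, else 1 + min(D[i-1][j], D[i][j-1], D[i-1][j-1]). Filling the table (rows: prefixes of 'sulwudaz', columns: prefixes of 'suuda'):
     ε  s  u  u  d  a
  ε  0  1  2  3  4  5
  s  1  0  1  2  3  4
  u  2  1  0  1  2  3
  l  3  2  1  1  2  3
  w  4  3  2  2  2  3
  u  5  4  3  2  3  3
  d  6  5  4  3  2  3
  a  7  6  5  4  3  2
  z  8  7  6  5  4  3
The bottom-right entry gives D[8][5] = 3, so no sequence of fewer than 3 edits works. Backtracking through the table gives one optimal edit sequence (3 edits):
  sulwudaz → suwudaz (del l @3)
  suwudaz → suudaz (del w @3)
  suudaz → suuda (del z @6)
Edit distance = 3.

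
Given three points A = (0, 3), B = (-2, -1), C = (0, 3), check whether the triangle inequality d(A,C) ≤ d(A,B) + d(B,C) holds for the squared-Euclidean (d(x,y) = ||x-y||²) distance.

d(A,B) = 2² + 4² = 20, d(B,C) = 2² + 4² = 20, d(A,C) = 0² + 0² = 0.
d(A,C) = 0 ≤ 20 + 20 = 40. Triangle inequality is satisfied.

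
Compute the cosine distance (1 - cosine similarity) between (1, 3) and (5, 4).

With u = (1, 3), v = (5, 4):
u·v = 1·5 + 3·4 = 5 + 12 = 17.
|u| = √(1² + 3²) = √10, |v| = √(5² + 4²) = √41, so |u||v| = √(10·41) = √410.
cos θ = (u·v)/(|u||v|) = 17/√410 ≈ 0.8396
Cosine distance = 1 - cos θ ≈ 1 - 0.8396 = 0.1604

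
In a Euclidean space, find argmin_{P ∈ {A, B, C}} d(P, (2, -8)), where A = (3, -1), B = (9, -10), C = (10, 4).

Distances: d(A) ≈ 7.0711, d(B) ≈ 7.2801, d(C) ≈ 14.4222. Nearest: A = (3, -1) with distance 7.0711.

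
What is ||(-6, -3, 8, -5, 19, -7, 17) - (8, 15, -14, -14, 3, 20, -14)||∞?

max(|x_i - y_i|) = max(|-6 - 8|, |-3 - 15|, |8 - (-14)|, |-5 - (-14)|, |19 - 3|, |-7 - 20|, |17 - (-14)|) = max(14, 18, 22, 9, 16, 27, 31) = 31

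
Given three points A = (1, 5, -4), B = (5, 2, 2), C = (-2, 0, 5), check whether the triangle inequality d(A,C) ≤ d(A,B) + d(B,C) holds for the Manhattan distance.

d(A,B) = 4 + 3 + 6 = 13, d(B,C) = 7 + 2 + 3 = 12, d(A,C) = 3 + 5 + 9 = 17.
d(A,C) = 17 ≤ 13 + 12 = 25. Triangle inequality is satisfied.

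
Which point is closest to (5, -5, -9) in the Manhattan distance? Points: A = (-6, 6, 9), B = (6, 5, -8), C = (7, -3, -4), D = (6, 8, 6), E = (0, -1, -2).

Distances: d(A) = 40, d(B) = 12, d(C) = 9, d(D) = 29, d(E) = 16. Nearest: C = (7, -3, -4) with distance 9.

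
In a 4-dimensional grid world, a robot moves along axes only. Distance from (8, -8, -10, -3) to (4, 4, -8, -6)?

Σ|x_i - y_i| = |8 - 4| + |-8 - 4| + |-10 - (-8)| + |-3 - (-6)| = 4 + 12 + 2 + 3 = 21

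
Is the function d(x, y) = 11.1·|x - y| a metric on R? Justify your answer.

Yes. Since |x - y| is a metric on R and 11.1 > 0, the positive scalar multiple 11.1·|x - y| is also a metric: scaling by a positive constant preserves non-negativity, identity (d=0 ⟺ |x-y|=0 ⟺ x=y), symmetry, and the triangle inequality.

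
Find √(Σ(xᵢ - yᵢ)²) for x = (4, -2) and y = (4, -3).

√(Σ(x_i - y_i)²) = √((4 - 4)² + (-2 - (-3))²)
= √(0² + 1²) = √(0 + 1) = √1 = 1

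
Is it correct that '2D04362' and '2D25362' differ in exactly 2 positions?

Differing positions: 3, 4. Hamming distance = 2, so the claim is true.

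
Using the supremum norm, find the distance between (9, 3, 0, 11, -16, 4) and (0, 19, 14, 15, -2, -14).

max(|x_i - y_i|) = max(|9 - 0|, |3 - 19|, |0 - 14|, |11 - 15|, |-16 - (-2)|, |4 - (-14)|) = max(9, 16, 14, 4, 14, 18) = 18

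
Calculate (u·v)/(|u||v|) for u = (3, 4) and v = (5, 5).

With u = (3, 4), v = (5, 5):
u·v = 3·5 + 4·5 = 15 + 20 = 35.
|u| = √(3² + 4²) = √25, |v| = √(5² + 5²) = √50, so |u||v| = √(25·50) = √1250.
cos θ = (u·v)/(|u||v|) = 35/√1250 ≈ 0.9899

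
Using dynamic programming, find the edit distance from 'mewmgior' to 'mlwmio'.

Let D[i][j] be the edit distance between the first i characters of 'mewmgior' and the first j characters of 'mlwmio', with D[i][0] = i, D[0][j] = j, and D[i][j] = D[i-1][j-1] if the characters match, else 1 + min(D[i-1][j], D[i][j-1], D[i-1][j-1]). Filling the table (rows: prefixes of 'mewmgior', columns: prefixes of 'mlwmio'):
     ε  m  l  w  m  i  o
  ε  0  1  2  3  4  5  6
  m  1  0  1  2  3  4  5
  e  2  1  1  2  3  4  5
  w  3  2  2  1  2  3  4
  m  4  3  3  2  1  2  3
  g  5  4  4  3  2  2  3
  i  6  5  5  4  3  2  3
  o  7  6  6  5  4  3  2
  r  8  7  7  6  5  4  3
The bottom-right entry gives D[8][6] = 3, so no sequence of fewer than 3 edits works. Backtracking through the table gives one optimal edit sequence (3 edits):
  mewmgior → mlwmgior (sub e→l @2)
  mlwmgior → mlwmior (del g @5)
  mlwmior → mlwmio (del r @7)
Edit distance = 3.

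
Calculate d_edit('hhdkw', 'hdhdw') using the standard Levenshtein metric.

Let D[i][j] be the edit distance between the first i characters of 'hhdkw' and the first j characters of 'hdhdw', with D[i][0] = i, D[0][j] = j, and D[i][j] = D[i-1][j-1] if the characters match, else 1 + min(D[i-1][j], D[i][j-1], D[i-1][j-1]). Filling the table (rows: prefixes of 'hhdkw', columns: prefixes of 'hdhdw'):
     ε  h  d  h  d  w
  ε  0  1  2  3  4  5
  h  1  0  1  2  3  4
  h  2  1  1  1  2  3
  d  3  2  1  2  1  2
  k  4  3  2  2  2  2
  w  5  4  3  3  3  2
The bottom-right entry gives D[5][5] = 2, so no sequence of fewer than 2 edits works. Backtracking through the table gives one optimal edit sequence (2 edits):
  hhdkw → hdhdkw (ins d @2)
  hdhdkw → hdhdw (del k @5)
Edit distance = 2.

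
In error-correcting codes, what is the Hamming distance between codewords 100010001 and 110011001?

Differing positions: 2, 6. Hamming distance = 2.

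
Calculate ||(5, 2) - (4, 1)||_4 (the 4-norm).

(Σ|x_i - y_i|^4)^(1/4) = (|5 - 4|^4 + |2 - 1|^4)^(1/4)
= (1^4 + 1^4)^(1/4) = (1 + 1)^(1/4) = (2)^(1/4) ≈ 1.1892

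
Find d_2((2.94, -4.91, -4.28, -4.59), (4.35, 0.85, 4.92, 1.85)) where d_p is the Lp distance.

(Σ|x_i - y_i|^2)^(1/2) = (|2.94 - 4.35|^2 + |-4.91 - 0.85|^2 + |-4.28 - 4.92|^2 + |-4.59 - 1.85|^2)^(1/2)
= (1.41^2 + 5.76^2 + 9.2^2 + 6.44^2)^(1/2) = (1.9881 + 33.1776 + 84.64 + 41.4736)^(1/2) = (161.2793)^(1/2) ≈ 12.6996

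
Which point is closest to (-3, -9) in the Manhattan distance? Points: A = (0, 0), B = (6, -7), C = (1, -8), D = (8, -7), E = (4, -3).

Distances: d(A) = 12, d(B) = 11, d(C) = 5, d(D) = 13, d(E) = 13. Nearest: C = (1, -8) with distance 5.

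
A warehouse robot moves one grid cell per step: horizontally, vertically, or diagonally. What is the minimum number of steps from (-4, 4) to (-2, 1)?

max(|x_i - y_i|) = max(|-4 - (-2)|, |4 - 1|) = max(2, 3) = 3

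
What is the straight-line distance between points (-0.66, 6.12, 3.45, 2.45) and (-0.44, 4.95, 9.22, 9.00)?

√(Σ(x_i - y_i)²) = √((-0.66 - (-0.44))² + (6.12 - 4.95)² + (3.45 - 9.22)² + (2.45 - 9)²)
= √((-0.22)² + 1.17² + (-5.77)² + (-6.55)²) = √(0.0484 + 1.3689 + 33.2929 + 42.9025) = √77.6127 ≈ 8.8098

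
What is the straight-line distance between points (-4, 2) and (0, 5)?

√(Σ(x_i - y_i)²) = √((-4 - 0)² + (2 - 5)²)
= √((-4)² + (-3)²) = √(16 + 9) = √25 = 5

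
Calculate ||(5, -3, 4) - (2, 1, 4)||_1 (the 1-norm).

Σ|x_i - y_i| = |5 - 2| + |-3 - 1| + |4 - 4| = 3 + 4 + 0 = 7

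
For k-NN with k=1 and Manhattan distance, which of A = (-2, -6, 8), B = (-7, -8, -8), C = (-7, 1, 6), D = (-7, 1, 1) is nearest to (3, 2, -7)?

Distances: d(A) = 28, d(B) = 21, d(C) = 24, d(D) = 19. Nearest: D = (-7, 1, 1) with distance 19.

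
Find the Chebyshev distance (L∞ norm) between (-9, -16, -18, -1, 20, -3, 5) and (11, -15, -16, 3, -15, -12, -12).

max(|x_i - y_i|) = max(|-9 - 11|, |-16 - (-15)|, |-18 - (-16)|, |-1 - 3|, |20 - (-15)|, |-3 - (-12)|, |5 - (-12)|) = max(20, 1, 2, 4, 35, 9, 17) = 35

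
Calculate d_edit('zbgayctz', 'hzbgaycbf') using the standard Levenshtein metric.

Let D[i][j] be the edit distance between the first i characters of 'zbgayctz' and the first j characters of 'hzbgaycbf', with D[i][0] = i, D[0][j] = j, and D[i][j] = D[i-1][j-1] if the characters match, else 1 + min(D[i-1][j], D[i][j-1], D[i-1][j-1]). Filling the table (rows: prefixes of 'zbgayctz', columns: prefixes of 'hzbgaycbf'):
     ε  h  z  b  g  a  y  c  b  f
  ε  0  1  2  3  4  5  6  7  8  9
  z  1  1  1  2  3  4  5  6  7  8
  b  2  2  2  1  2  3  4  5  6  7
  g  3  3  3  2  1  2  3  4  5  6
  a  4  4  4  3  2  1  2  3  4  5
  y  5  5  5  4  3  2  1  2  3  4
  c  6  6  6  5  4  3  2  1  2  3
  t  7  7  7  6  5  4  3  2  2  3
  z  8  8  7  7  6  5  4  3  3  3
The bottom-right entry gives D[8][9] = 3, so no sequence of fewer than 3 edits works. Backtracking through the table gives one optimal edit sequence (3 edits):
  zbgayctz → hzbgayctz (ins h @1)
  hzbgayctz → hzbgaycbz (sub t→b @8)
  hzbgaycbz → hzbgaycbf (sub z→f @9)
Edit distance = 3.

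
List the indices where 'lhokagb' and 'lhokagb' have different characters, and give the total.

Differing positions: none. Hamming distance = 0.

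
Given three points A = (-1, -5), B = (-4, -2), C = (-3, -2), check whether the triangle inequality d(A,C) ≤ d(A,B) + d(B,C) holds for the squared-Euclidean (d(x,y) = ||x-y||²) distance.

d(A,B) = 3² + 3² = 18, d(B,C) = 1² + 0² = 1, d(A,C) = 2² + 3² = 13.
d(A,C) = 13 ≤ 18 + 1 = 19. Triangle inequality is satisfied.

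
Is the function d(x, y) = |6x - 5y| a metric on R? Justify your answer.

No. d fails symmetry: d(4, 6) = |6·4 - 5·6| = |-6| = 6, but d(6, 4) = |6·6 - 5·4| = |16| = 16. Since 6 ≠ 16, d(x,y) ≠ d(y,x) in general.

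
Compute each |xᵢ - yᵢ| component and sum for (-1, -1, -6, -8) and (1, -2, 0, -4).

Σ|x_i - y_i| = |-1 - 1| + |-1 - (-2)| + |-6 - 0| + |-8 - (-4)| = 2 + 1 + 6 + 4 = 13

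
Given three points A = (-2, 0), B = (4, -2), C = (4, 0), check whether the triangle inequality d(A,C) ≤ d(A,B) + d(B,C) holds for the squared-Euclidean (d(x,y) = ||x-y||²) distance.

d(A,B) = 6² + 2² = 40, d(B,C) = 0² + 2² = 4, d(A,C) = 6² + 0² = 36.
d(A,C) = 36 ≤ 40 + 4 = 44. Triangle inequality is satisfied.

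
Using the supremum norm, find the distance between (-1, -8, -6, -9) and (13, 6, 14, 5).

max(|x_i - y_i|) = max(|-1 - 13|, |-8 - 6|, |-6 - 14|, |-9 - 5|) = max(14, 14, 20, 14) = 20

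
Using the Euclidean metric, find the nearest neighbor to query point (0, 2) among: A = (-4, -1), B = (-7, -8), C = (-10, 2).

Distances: d(A) = 5, d(B) ≈ 12.2066, d(C) = 10. Nearest: A = (-4, -1) with distance 5.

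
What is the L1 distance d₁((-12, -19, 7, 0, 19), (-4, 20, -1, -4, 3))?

Σ|x_i - y_i| = |-12 - (-4)| + |-19 - 20| + |7 - (-1)| + |0 - (-4)| + |19 - 3| = 8 + 39 + 8 + 4 + 16 = 75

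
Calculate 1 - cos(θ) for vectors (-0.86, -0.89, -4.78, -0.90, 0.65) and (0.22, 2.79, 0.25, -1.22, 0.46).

With u = (-0.86, -0.89, -4.78, -0.90, 0.65), v = (0.22, 2.79, 0.25, -1.22, 0.46):
u·v = (-0.86)·0.22 + (-0.89)·2.79 + (-4.78)·0.25 + (-0.9)·(-1.22) + 0.65·0.46 = (-0.1892) + (-2.4831) + (-1.195) + 1.098 + 0.299 = -2.4703.
|u| = √((-0.86)² + (-0.89)² + (-4.78)² + (-0.9)² + 0.65²) = √(0.7396 + 0.7921 + 22.8484 + 0.81 + 0.4225) = √25.6126, |v| = √(0.22² + 2.79² + 0.25² + (-1.22)² + 0.46²) = √(0.0484 + 7.7841 + 0.0625 + 1.4884 + 0.2116) = √9.595.
cos θ = (u·v)/(|u||v|) = -2.4703/(√25.6126·√9.595) ≈ -0.1576
Cosine distance = 1 - cos θ ≈ 1 - (-0.1576) = 1.1576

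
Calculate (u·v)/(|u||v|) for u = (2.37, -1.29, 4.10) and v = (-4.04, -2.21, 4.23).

With u = (2.37, -1.29, 4.10), v = (-4.04, -2.21, 4.23):
u·v = 2.37·(-4.04) + (-1.29)·(-2.21) + 4.1·4.23 = (-9.5748) + 2.8509 + 17.343 = 10.6191.
|u| = √(2.37² + (-1.29)² + 4.1²) = √(5.6169 + 1.6641 + 16.81) = √24.091, |v| = √((-4.04)² + (-2.21)² + 4.23²) = √(16.3216 + 4.8841 + 17.8929) = √39.0986.
cos θ = (u·v)/(|u||v|) = 10.6191/(√24.091·√39.0986) ≈ 0.346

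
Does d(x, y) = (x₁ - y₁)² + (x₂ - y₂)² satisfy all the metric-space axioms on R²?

No. The squared Euclidean distance fails the triangle inequality. Counterexample: x = (0, 0), y = (5, 2), z = (10, 4). d(x,z) = 10² + 4² = 116, but d(x,y) + d(y,z) = (5² + 2²) + (5² + 2²) = 29 + 29 = 58. Since 116 > 58, the triangle inequality is violated. (Note: √d, the ordinary Euclidean distance, IS a metric.)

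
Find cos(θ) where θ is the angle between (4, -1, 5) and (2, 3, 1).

With u = (4, -1, 5), v = (2, 3, 1):
u·v = 4·2 + (-1)·3 + 5·1 = 8 + (-3) + 5 = 10.
|u| = √(4² + (-1)² + 5²) = √42, |v| = √(2² + 3² + 1²) = √14, so |u||v| = √(42·14) = √588.
cos θ = (u·v)/(|u||v|) = 10/√588 ≈ 0.4124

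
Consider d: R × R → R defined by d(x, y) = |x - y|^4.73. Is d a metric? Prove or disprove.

No. d(x,y) = |x-y|^4.73 fails the triangle inequality since p = 4.73 > 1. Counterexample: x = -3, y = 6, z = 11. d(x,z) = |-3 - 11|^4.73 = 14^4.73 ≈ 263745.8342, but d(x,y) + d(y,z) = 9^4.73 + 5^4.73 ≈ 32626.2432 + 2023.6161 = 34649.8593. Since 263745.8342 > 34649.8593, the triangle inequality is violated.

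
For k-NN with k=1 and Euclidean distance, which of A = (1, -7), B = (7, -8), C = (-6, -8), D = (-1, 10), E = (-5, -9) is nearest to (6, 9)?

Distances: d(A) ≈ 16.7631, d(B) ≈ 17.0294, d(C) ≈ 20.8087, d(D) ≈ 7.0711, d(E) ≈ 21.095. Nearest: D = (-1, 10) with distance 7.0711.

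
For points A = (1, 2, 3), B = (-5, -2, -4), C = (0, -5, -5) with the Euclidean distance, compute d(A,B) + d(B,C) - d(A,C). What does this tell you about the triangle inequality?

d(A,B) = √(6² + 4² + 7²) = √101 ≈ 10.0499, d(B,C) = √(5² + 3² + 1²) = √35 ≈ 5.9161, d(A,C) = √(1² + 7² + 8²) = √114 ≈ 10.6771.
d(A,B) + d(B,C) - d(A,C) = 10.0499 + 5.9161 - 10.6771 = 15.966 - 10.6771 = 5.2889 (to 4 decimal places). This is ≥ 0, so the triangle inequality holds for these points.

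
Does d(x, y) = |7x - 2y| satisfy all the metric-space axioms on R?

No. d fails symmetry: d(8, 2) = |7·8 - 2·2| = |52| = 52, but d(2, 8) = |7·2 - 2·8| = |-2| = 2. Since 52 ≠ 2, d(x,y) ≠ d(y,x) in general.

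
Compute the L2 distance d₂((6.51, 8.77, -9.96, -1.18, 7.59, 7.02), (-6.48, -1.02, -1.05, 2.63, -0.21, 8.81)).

√(Σ(x_i - y_i)²) = √((6.51 - (-6.48))² + (8.77 - (-1.02))² + (-9.96 - (-1.05))² + (-1.18 - 2.63)² + (7.59 - (-0.21))² + (7.02 - 8.81)²)
= √(12.99² + 9.79² + (-8.91)² + (-3.81)² + 7.8² + (-1.79)²) = √(168.7401 + 95.8441 + 79.3881 + 14.5161 + 60.84 + 3.2041) = √422.5325 ≈ 20.5556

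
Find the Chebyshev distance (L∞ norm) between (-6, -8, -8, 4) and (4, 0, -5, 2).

max(|x_i - y_i|) = max(|-6 - 4|, |-8 - 0|, |-8 - (-5)|, |4 - 2|) = max(10, 8, 3, 2) = 10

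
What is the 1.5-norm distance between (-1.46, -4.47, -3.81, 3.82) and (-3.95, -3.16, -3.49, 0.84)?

(Σ|x_i - y_i|^1.5)^(1/1.5) = (|-1.46 - (-3.95)|^1.5 + |-4.47 - (-3.16)|^1.5 + |-3.81 - (-3.49)|^1.5 + |3.82 - 0.84|^1.5)^(1/1.5)
= (2.49^1.5 + 1.31^1.5 + 0.32^1.5 + 2.98^1.5)^(1/1.5) ≈ (3.9292 + 1.4994 + 0.181 + 5.1443)^(1/1.5) = (10.7539)^(1/1.5) ≈ 4.872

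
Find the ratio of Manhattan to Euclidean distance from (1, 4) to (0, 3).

L1 = |1 - 0| + |4 - 3| = 1 + 1 = 2
L2 = √(1² + 1²) = √2 ≈ 1.4142
L1 ≥ L2 always (equality iff movement is along one axis); L1 > L2 here.
Ratio L1/L2 = 2/√2 ≈ 1.4142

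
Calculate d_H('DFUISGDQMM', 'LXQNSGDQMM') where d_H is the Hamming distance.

Differing positions: 1, 2, 3, 4. Hamming distance = 4.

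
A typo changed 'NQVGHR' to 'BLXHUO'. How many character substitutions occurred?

Differing positions: 1, 2, 3, 4, 5, 6. Hamming distance = 6.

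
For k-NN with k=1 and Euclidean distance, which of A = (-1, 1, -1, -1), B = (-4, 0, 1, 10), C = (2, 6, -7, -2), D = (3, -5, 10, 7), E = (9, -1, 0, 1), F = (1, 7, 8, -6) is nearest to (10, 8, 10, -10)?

Distances: d(A) ≈ 19.2873, d(B) ≈ 27.2213, d(C) ≈ 20.5183, d(D) ≈ 22.5167, d(E) ≈ 17.4069, d(F) ≈ 10.0995. Nearest: F = (1, 7, 8, -6) with distance 10.0995.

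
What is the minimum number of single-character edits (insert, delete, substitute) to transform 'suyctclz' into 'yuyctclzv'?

Let D[i][j] be the edit distance between the first i characters of 'suyctclz' and the first j characters of 'yuyctclzv', with D[i][0] = i, D[0][j] = j, and D[i][j] = D[i-1][j-1] if the characters match, else 1 + min(D[i-1][j], D[i][j-1], D[i-1][j-1]). Filling the table (rows: prefixes of 'suyctclz', columns: prefixes of 'yuyctclzv'):
     ε  y  u  y  c  t  c  l  z  v
  ε  0  1  2  3  4  5  6  7  8  9
  s  1  1  2  3  4  5  6  7  8  9
  u  2  2  1  2  3  4  5  6  7  8
  y  3  2  2  1  2  3  4  5  6  7
  c  4  3  3  2  1  2  3  4  5  6
  t  5  4  4  3  2  1  2  3  4  5
  c  6  5  5  4  3  2  1  2  3  4
  l  7  6  6  5  4  3  2  1  2  3
  z  8  7  7  6  5  4  3  2  1  2
The bottom-right entry gives D[8][9] = 2, so no sequence of fewer than 2 edits works. Backtracking through the table gives one optimal edit sequence (2 edits):
  suyctclz → yuyctclz (sub s→y @1)
  yuyctclz → yuyctclzv (ins v @9)
Edit distance = 2.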